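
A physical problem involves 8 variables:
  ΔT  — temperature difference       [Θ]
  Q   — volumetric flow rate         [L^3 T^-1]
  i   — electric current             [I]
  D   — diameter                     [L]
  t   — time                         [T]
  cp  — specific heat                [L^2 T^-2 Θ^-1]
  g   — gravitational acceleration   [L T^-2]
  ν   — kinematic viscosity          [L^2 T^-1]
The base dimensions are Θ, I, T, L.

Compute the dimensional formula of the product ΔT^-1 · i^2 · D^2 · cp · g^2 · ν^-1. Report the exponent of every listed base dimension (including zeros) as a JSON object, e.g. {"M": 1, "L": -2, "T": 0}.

Exponent matrix [Θ,I,T,L] × [ΔT,Q,i,D,t,cp,g,ν]:
  Θ: [ 1  0  0  0  0 -1  0  0]
  I: [ 0  0  1  0  0  0  0  0]
  T: [ 0 -1  0  0  1 -2 -2 -1]
  L: [ 0  3  0  1  0  2  1  2]
  [Θ]: (-1)·1+(2)·0+(2)·0+(1)·-1+(2)·0+(-1)·0 = -2
  [I]: (-1)·0+(2)·1+(2)·0+(1)·0+(2)·0+(-1)·0 = 2
  [T]: (-1)·0+(2)·0+(2)·0+(1)·-2+(2)·-2+(-1)·-1 = -5
  [L]: (-1)·0+(2)·0+(2)·1+(1)·2+(2)·1+(-1)·2 = 4
⇒ Θ^-2 I^2 T^-5 L^4

{"Θ": -2, "I": 2, "T": -5, "L": 4}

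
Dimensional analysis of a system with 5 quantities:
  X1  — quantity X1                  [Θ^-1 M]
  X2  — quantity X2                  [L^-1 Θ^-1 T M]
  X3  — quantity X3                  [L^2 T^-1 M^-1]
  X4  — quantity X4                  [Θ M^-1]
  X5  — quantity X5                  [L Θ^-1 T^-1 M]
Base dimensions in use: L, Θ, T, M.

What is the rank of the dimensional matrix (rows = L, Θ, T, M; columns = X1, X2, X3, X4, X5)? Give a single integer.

3

Dimensional matrix (L×Θ×T×M by X1×X2×X3×X4×X5):
  L: [ 0 -1  2  0  1]
  Θ: [-1 -1  0  1 -1]
  T: [ 0  1 -1  0 -1]
  M: [ 1  1 -1 -1  1]
RREF → pivots at {X1,X2,X3} ⇒ r = 3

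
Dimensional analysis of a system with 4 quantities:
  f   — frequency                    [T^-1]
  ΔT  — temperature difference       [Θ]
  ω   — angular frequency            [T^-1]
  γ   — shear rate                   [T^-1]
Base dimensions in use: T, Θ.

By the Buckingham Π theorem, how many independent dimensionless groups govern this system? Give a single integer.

2

Exponent matrix [T,Θ] × [f,ΔT,ω,γ]:
  T: [-1  0 -1 -1]
  Θ: [ 0  1  0  0]
Row reduction gives pivot columns f,ΔT; rank = 2
4 vars − rank 2 = 2 Π groups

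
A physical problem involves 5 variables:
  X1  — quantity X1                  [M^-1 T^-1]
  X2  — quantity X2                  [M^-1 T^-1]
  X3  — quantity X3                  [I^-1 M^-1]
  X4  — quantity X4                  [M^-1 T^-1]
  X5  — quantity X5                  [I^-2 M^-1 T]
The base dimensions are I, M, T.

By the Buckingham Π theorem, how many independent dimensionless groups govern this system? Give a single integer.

Dimensional matrix (I×M×T by X1×X2×X3×X4×X5):
  I: [ 0  0 -1  0 -2]
  M: [-1 -1 -1 -1 -1]
  T: [-1 -1  0 -1  1]
RREF → pivots at {X1,X3} ⇒ r = 2
5 vars − rank 2 = 3 Π groups

3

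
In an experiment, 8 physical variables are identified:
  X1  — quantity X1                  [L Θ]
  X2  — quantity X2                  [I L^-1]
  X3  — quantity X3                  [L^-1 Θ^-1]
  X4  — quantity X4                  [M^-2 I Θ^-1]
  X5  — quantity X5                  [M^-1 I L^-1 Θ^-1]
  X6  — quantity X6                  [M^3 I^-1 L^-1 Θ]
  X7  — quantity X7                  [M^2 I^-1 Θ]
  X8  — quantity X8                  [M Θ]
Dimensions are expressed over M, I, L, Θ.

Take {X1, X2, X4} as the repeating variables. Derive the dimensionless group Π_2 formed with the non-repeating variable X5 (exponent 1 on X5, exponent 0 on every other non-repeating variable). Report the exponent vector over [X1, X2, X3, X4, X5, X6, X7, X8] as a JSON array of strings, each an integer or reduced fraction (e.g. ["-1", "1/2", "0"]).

["1/2", "-1/2", "0", "-1/2", "1", "0", "0", "0"]

Exponent matrix [M,I,L,Θ] × [X1,X2,X3,X4,X5,X6,X7,X8]:
  M: [ 0  0  0 -2 -1  3  2  1]
  I: [ 0  1  0  1  1 -1 -1  0]
  L: [ 1 -1 -1  0 -1 -1  0  0]
  Θ: [ 1  0 -1 -1 -1  1  1  1]
Echelon form has 3 nonzero rows (pivots: X1,X2,X4)
Pivot set = {X1,X2,X4}, free = {X3,X5,X6,X7,X8}
RREF:
  r0: [   1    0   -1    0 -1/2 -1/2    0  1/2]
  r1: [   0    1    0    0  1/2  1/2    0  1/2]
  r2: [   0    0    0    1  1/2 -3/2   -1 -1/2]
  r3: [   0    0    0    0    0    0    0    0]
Fix exponent of X5 at 1, X3 at 0, X6 at 0, X7 at 0, X8 at 0; solve each RREF row for its pivot's exponent:
  r0: exp(X1) + (-1/2)·1 = 0 ⇒ exp(X1) = 1/2
  r1: exp(X2) + (1/2)·1 = 0 ⇒ exp(X2) = -1/2
  r2: exp(X4) + (1/2)·1 = 0 ⇒ exp(X4) = -1/2
Π_2 = X1^(1/2) · X2^(-1/2) · X4^(-1/2) · X5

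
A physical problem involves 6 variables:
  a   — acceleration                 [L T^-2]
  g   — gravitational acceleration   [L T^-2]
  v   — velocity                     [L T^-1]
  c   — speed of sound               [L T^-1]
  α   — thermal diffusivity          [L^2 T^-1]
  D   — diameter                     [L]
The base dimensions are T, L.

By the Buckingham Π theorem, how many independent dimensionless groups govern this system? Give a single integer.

Write exponents as rows T,L / cols a,g,v,c,α,D:
  T: [-2 -2 -1 -1 -1  0]
  L: [ 1  1  1  1  2  1]
Echelon form has 2 nonzero rows (pivots: a,v)
6 vars − rank 2 = 4 Π groups

4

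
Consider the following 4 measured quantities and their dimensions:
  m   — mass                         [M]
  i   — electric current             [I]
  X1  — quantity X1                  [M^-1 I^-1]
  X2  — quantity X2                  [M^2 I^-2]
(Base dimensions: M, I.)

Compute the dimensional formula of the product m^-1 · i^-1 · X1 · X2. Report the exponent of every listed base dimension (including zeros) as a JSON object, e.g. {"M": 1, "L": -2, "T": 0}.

Write exponents as rows M,I / cols m,i,X1,X2:
  M: [ 1  0 -1  2]
  I: [ 0  1 -1 -2]
  [M]: (-1)·1+(-1)·0+(1)·-1+(1)·2 = 0
  [I]: (-1)·0+(-1)·1+(1)·-1+(1)·-2 = -4
⇒ I^-4

{"M": 0, "I": -4}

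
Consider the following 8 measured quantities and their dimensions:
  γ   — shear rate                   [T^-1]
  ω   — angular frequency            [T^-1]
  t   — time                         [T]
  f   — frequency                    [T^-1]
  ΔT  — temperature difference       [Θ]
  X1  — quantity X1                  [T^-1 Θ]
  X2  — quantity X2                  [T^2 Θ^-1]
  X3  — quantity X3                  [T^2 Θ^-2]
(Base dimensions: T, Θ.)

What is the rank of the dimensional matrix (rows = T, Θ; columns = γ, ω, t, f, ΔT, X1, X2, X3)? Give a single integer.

2

Dimensional matrix (T×Θ by γ×ω×t×f×ΔT×X1×X2×X3):
  T: [-1 -1  1 -1  0 -1  2  2]
  Θ: [ 0  0  0  0  1  1 -1 -2]
Echelon form has 2 nonzero rows (pivots: γ,ΔT)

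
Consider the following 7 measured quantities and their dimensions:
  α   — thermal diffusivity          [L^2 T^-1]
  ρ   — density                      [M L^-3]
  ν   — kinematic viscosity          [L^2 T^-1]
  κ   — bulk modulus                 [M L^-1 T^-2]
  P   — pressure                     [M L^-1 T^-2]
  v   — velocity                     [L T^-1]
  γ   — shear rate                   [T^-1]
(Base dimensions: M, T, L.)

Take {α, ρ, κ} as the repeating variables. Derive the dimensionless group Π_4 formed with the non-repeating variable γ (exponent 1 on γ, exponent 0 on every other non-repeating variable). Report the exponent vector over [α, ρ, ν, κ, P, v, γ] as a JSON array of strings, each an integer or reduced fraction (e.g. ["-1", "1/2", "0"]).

Dimensional matrix (M×T×L by α×ρ×ν×κ×P×v×γ):
  M: [ 0  1  0  1  1  0  0]
  T: [-1  0 -1 -2 -2 -1 -1]
  L: [ 2 -3  2 -1 -1  1  0]
Echelon form has 3 nonzero rows (pivots: α,ρ,κ)
Repeat: α,ρ,κ; free: ν,P,v,γ
RREF:
  r0: [   1    0    1    0    0    0   -1]
  r1: [   0    1    0    0    0 -1/2   -1]
  r2: [   0    0    0    1    1  1/2    1]
Fix exponent of γ at 1, ν at 0, P at 0, v at 0; solve each RREF row for its pivot's exponent:
  r0: exp(α) + (-1)·1 = 0 ⇒ exp(α) = 1
  r1: exp(ρ) + (-1)·1 = 0 ⇒ exp(ρ) = 1
  r2: exp(κ) + (1)·1 = 0 ⇒ exp(κ) = -1
Π_4 = α · ρ · κ^-1 · γ

["1", "1", "0", "-1", "0", "0", "1"]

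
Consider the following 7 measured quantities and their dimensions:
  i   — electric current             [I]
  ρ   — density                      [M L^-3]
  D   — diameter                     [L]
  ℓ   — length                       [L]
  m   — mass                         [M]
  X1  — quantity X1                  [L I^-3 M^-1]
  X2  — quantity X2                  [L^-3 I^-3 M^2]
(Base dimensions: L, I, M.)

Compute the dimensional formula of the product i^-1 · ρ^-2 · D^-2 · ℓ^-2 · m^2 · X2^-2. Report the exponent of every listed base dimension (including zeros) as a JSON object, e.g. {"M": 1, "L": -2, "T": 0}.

Write exponents as rows L,I,M / cols i,ρ,D,ℓ,m,X1,X2:
  L: [ 0 -3  1  1  0  1 -3]
  I: [ 1  0  0  0  0 -3 -3]
  M: [ 0  1  0  0  1 -1  2]
  [L]: (-1)·0+(-2)·-3+(-2)·1+(-2)·1+(2)·0+(-2)·-3 = 8
  [I]: (-1)·1+(-2)·0+(-2)·0+(-2)·0+(2)·0+(-2)·-3 = 5
  [M]: (-1)·0+(-2)·1+(-2)·0+(-2)·0+(2)·1+(-2)·2 = -4
⇒ L^8 I^5 M^-4

{"L": 8, "I": 5, "M": -4}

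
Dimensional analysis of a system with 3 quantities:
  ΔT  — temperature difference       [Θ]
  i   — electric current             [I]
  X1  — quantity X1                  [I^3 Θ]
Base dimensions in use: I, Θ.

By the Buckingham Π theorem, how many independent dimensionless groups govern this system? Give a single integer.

1

Dimensional matrix (I×Θ by ΔT×i×X1):
  I: [ 0  1  3]
  Θ: [ 1  0  1]
Echelon form has 2 nonzero rows (pivots: ΔT,i)
Π count = n − r = 3 − 2 = 1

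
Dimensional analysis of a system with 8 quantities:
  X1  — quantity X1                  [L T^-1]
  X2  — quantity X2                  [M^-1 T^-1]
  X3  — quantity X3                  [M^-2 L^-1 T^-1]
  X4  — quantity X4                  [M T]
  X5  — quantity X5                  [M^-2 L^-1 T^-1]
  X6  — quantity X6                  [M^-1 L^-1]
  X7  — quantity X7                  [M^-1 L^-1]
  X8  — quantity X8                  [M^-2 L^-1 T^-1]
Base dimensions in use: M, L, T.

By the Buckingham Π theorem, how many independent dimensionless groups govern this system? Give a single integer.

6

Write exponents as rows M,L,T / cols X1,X2,X3,X4,X5,X6,X7,X8:
  M: [ 0 -1 -2  1 -2 -1 -1 -2]
  L: [ 1  0 -1  0 -1 -1 -1 -1]
  T: [-1 -1 -1  1 -1  0  0 -1]
RREF → pivots at {X1,X2} ⇒ r = 2
8 vars − rank 2 = 6 Π groups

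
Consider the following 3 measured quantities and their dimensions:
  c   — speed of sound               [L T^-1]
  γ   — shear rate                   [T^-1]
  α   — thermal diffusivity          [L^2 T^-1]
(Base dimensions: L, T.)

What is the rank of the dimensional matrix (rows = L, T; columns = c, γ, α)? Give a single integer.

2

Write exponents as rows L,T / cols c,γ,α:
  L: [ 1  0  2]
  T: [-1 -1 -1]
Echelon form has 2 nonzero rows (pivots: c,γ)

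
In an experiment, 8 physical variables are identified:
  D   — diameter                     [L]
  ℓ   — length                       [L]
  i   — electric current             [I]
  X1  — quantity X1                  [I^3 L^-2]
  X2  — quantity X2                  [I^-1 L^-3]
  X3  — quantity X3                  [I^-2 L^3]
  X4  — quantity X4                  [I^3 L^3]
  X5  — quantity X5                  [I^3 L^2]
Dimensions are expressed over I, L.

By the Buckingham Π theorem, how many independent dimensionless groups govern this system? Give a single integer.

Exponent matrix [I,L] × [D,ℓ,i,X1,X2,X3,X4,X5]:
  I: [ 0  0  1  3 -1 -2  3  3]
  L: [ 1  1  0 -2 -3  3  3  2]
Echelon form has 2 nonzero rows (pivots: D,i)
Π count = n − r = 8 − 2 = 6

6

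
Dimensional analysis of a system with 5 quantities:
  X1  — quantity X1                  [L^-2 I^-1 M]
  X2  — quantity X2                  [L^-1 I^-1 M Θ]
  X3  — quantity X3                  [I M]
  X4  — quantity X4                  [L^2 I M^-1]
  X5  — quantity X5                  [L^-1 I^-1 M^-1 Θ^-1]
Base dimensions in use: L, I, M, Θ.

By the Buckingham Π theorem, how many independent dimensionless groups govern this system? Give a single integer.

Dimensional matrix (L×I×M×Θ by X1×X2×X3×X4×X5):
  L: [-2 -1  0  2 -1]
  I: [-1 -1  1  1 -1]
  M: [ 1  1  1 -1 -1]
  Θ: [ 0  1  0  0 -1]
Echelon form has 3 nonzero rows (pivots: X1,X2,X3)
5 vars − rank 3 = 2 Π groups

2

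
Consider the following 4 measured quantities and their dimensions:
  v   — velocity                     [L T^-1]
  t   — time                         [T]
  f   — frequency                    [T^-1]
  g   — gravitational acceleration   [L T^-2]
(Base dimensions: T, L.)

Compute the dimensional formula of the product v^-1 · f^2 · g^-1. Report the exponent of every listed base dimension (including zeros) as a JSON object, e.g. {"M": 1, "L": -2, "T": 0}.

{"T": 1, "L": -2}

Exponent matrix [T,L] × [v,t,f,g]:
  T: [-1  1 -1 -2]
  L: [ 1  0  0  1]
  [T]: (-1)·-1+(2)·-1+(-1)·-2 = 1
  [L]: (-1)·1+(2)·0+(-1)·1 = -2
⇒ T L^-2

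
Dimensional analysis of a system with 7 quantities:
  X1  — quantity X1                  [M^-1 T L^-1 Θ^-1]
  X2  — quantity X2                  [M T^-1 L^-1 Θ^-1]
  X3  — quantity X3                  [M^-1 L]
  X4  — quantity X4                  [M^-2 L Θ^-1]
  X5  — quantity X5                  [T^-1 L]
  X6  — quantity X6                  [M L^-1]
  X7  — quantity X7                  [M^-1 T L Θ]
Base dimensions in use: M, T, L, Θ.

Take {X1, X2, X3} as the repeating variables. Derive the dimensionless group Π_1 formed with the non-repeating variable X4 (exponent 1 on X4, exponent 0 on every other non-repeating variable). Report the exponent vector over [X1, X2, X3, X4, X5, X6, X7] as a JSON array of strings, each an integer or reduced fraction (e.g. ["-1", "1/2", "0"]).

["-1/2", "-1/2", "-2", "1", "0", "0", "0"]

Dimensional matrix (M×T×L×Θ by X1×X2×X3×X4×X5×X6×X7):
  M: [-1  1 -1 -2  0  1 -1]
  T: [ 1 -1  0  0 -1  0  1]
  L: [-1 -1  1  1  1 -1  1]
  Θ: [-1 -1  0 -1  0  0  1]
Echelon form has 3 nonzero rows (pivots: X1,X2,X3)
Pivot set = {X1,X2,X3}, free = {X4,X5,X6,X7}
RREF:
  r0: [   1    0    0  1/2 -1/2    0    0]
  r1: [   0    1    0  1/2  1/2    0   -1]
  r2: [   0    0    1    2    1   -1    0]
  r3: [   0    0    0    0    0    0    0]
Fix exponent of X4 at 1, X5 at 0, X6 at 0, X7 at 0; solve each RREF row for its pivot's exponent:
  r0: exp(X1) + (1/2)·1 = 0 ⇒ exp(X1) = -1/2
  r1: exp(X2) + (1/2)·1 = 0 ⇒ exp(X2) = -1/2
  r2: exp(X3) + (2)·1 = 0 ⇒ exp(X3) = -2
Π_1 = X1^(-1/2) · X2^(-1/2) · X3^-2 · X4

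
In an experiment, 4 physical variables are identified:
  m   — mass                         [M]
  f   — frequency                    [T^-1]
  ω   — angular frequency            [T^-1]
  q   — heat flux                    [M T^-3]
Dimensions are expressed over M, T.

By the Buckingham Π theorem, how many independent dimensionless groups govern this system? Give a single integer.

2

Exponent matrix [M,T] × [m,f,ω,q]:
  M: [ 1  0  0  1]
  T: [ 0 -1 -1 -3]
Echelon form has 2 nonzero rows (pivots: m,f)
Π count = n − r = 4 − 2 = 2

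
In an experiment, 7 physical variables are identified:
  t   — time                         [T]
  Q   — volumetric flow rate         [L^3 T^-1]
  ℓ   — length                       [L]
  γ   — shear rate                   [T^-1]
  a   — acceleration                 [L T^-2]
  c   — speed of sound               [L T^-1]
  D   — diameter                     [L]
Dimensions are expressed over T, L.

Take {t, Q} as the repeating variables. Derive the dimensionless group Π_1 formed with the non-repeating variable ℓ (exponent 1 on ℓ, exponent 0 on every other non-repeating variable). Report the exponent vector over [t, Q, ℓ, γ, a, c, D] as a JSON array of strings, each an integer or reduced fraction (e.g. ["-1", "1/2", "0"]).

Write exponents as rows T,L / cols t,Q,ℓ,γ,a,c,D:
  T: [ 1 -1  0 -1 -2 -1  0]
  L: [ 0  3  1  0  1  1  1]
RREF → pivots at {t,Q} ⇒ r = 2
Repeat: t,Q; free: ℓ,γ,a,c,D
RREF:
  r0: [   1    0  1/3   -1 -5/3 -2/3  1/3]
  r1: [   0    1  1/3    0  1/3  1/3  1/3]
Fix exponent of ℓ at 1, γ at 0, a at 0, c at 0, D at 0; solve each RREF row for its pivot's exponent:
  r0: exp(t) + (1/3)·1 = 0 ⇒ exp(t) = -1/3
  r1: exp(Q) + (1/3)·1 = 0 ⇒ exp(Q) = -1/3
Π_1 = t^(-1/3) · Q^(-1/3) · ℓ

["-1/3", "-1/3", "1", "0", "0", "0", "0"]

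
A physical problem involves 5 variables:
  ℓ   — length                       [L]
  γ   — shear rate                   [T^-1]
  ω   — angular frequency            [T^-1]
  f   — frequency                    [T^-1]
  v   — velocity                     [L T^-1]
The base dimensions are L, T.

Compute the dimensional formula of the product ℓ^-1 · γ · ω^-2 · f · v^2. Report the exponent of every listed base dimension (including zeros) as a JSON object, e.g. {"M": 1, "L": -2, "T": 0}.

{"L": 1, "T": -2}

Dimensional matrix (L×T by ℓ×γ×ω×f×v):
  L: [ 1  0  0  0  1]
  T: [ 0 -1 -1 -1 -1]
  [L]: (-1)·1+(1)·0+(-2)·0+(1)·0+(2)·1 = 1
  [T]: (-1)·0+(1)·-1+(-2)·-1+(1)·-1+(2)·-1 = -2
⇒ L T^-2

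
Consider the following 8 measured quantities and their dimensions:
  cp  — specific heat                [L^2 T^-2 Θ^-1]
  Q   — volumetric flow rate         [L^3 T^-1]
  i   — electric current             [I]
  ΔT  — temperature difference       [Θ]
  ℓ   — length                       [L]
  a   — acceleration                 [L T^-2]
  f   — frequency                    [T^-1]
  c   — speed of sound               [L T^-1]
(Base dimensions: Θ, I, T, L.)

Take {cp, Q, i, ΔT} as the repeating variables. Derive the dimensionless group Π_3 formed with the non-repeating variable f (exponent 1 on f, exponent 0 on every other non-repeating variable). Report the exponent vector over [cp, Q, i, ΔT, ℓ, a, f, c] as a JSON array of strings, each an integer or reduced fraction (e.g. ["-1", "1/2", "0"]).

Write exponents as rows Θ,I,T,L / cols cp,Q,i,ΔT,ℓ,a,f,c:
  Θ: [-1  0  0  1  0  0  0  0]
  I: [ 0  0  1  0  0  0  0  0]
  T: [-2 -1  0  0  0 -2 -1 -1]
  L: [ 2  3  0  0  1  1  0  1]
Echelon form has 4 nonzero rows (pivots: cp,Q,i,ΔT)
Repeat: cp,Q,i,ΔT; free: ℓ,a,f,c
RREF:
  r0: [   1    0    0    0 -1/4  5/4  3/4  1/2]
  r1: [   0    1    0    0  1/2 -1/2 -1/2    0]
  r2: [   0    0    1    0    0    0    0    0]
  r3: [   0    0    0    1 -1/4  5/4  3/4  1/2]
Fix exponent of f at 1, ℓ at 0, a at 0, c at 0; solve each RREF row for its pivot's exponent:
  r0: exp(cp) + (3/4)·1 = 0 ⇒ exp(cp) = -3/4
  r1: exp(Q) + (-1/2)·1 = 0 ⇒ exp(Q) = 1/2
  r2: exp(i) + (0)·1 = 0 ⇒ exp(i) = 0
  r3: exp(ΔT) + (3/4)·1 = 0 ⇒ exp(ΔT) = -3/4
Π_3 = cp^(-3/4) · Q^(1/2) · ΔT^(-3/4) · f

["-3/4", "1/2", "0", "-3/4", "0", "0", "1", "0"]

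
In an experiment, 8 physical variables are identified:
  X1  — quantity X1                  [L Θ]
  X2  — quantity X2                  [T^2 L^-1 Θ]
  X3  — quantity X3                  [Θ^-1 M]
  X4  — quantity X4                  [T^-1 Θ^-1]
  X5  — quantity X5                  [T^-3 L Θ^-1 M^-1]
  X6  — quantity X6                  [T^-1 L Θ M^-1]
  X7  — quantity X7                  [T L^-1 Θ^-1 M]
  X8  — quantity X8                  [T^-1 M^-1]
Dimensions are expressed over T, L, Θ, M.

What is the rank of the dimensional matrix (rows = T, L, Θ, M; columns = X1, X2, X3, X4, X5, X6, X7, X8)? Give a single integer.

3

Dimensional matrix (T×L×Θ×M by X1×X2×X3×X4×X5×X6×X7×X8):
  T: [ 0  2  0 -1 -3 -1  1 -1]
  L: [ 1 -1  0  0  1  1 -1  0]
  Θ: [ 1  1 -1 -1 -1  1 -1  0]
  M: [ 0  0  1  0 -1 -1  1 -1]
RREF → pivots at {X1,X2,X3} ⇒ r = 3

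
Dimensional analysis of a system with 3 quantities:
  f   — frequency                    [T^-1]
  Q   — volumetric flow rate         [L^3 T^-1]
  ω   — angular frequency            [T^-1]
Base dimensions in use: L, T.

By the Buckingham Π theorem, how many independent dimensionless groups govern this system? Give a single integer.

Exponent matrix [L,T] × [f,Q,ω]:
  L: [ 0  3  0]
  T: [-1 -1 -1]
RREF → pivots at {f,Q} ⇒ r = 2
n=3, r=2 ⇒ 1 dimensionless group

1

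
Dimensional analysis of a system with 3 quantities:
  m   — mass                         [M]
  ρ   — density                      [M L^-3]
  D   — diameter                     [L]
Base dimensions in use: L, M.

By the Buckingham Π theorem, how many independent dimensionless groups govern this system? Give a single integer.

1

Dimensional matrix (L×M by m×ρ×D):
  L: [ 0 -3  1]
  M: [ 1  1  0]
Echelon form has 2 nonzero rows (pivots: m,ρ)
n=3, r=2 ⇒ 1 dimensionless group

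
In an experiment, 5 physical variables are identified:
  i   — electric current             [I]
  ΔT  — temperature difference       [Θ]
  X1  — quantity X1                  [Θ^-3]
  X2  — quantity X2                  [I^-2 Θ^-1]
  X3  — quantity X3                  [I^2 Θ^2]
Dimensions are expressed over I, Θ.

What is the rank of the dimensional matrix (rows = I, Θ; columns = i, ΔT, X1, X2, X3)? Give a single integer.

2

Dimensional matrix (I×Θ by i×ΔT×X1×X2×X3):
  I: [ 1  0  0 -2  2]
  Θ: [ 0  1 -3 -1  2]
Echelon form has 2 nonzero rows (pivots: i,ΔT)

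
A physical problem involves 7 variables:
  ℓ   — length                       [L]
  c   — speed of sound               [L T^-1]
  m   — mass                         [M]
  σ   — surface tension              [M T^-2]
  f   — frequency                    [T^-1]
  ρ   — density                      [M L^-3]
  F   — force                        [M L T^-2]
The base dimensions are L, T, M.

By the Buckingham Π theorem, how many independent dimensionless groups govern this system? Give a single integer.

4

Write exponents as rows L,T,M / cols ℓ,c,m,σ,f,ρ,F:
  L: [ 1  1  0  0  0 -3  1]
  T: [ 0 -1  0 -2 -1  0 -2]
  M: [ 0  0  1  1  0  1  1]
Echelon form has 3 nonzero rows (pivots: ℓ,c,m)
Π count = n − r = 7 − 3 = 4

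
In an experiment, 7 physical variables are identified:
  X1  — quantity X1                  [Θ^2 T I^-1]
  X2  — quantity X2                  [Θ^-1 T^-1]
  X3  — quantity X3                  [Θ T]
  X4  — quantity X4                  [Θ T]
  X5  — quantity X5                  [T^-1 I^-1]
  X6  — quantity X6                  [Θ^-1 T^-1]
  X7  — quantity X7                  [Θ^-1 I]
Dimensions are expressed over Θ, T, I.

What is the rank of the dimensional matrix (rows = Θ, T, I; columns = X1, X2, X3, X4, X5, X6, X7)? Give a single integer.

2

Dimensional matrix (Θ×T×I by X1×X2×X3×X4×X5×X6×X7):
  Θ: [ 2 -1  1  1  0 -1 -1]
  T: [ 1 -1  1  1 -1 -1  0]
  I: [-1  0  0  0 -1  0  1]
Echelon form has 2 nonzero rows (pivots: X1,X2)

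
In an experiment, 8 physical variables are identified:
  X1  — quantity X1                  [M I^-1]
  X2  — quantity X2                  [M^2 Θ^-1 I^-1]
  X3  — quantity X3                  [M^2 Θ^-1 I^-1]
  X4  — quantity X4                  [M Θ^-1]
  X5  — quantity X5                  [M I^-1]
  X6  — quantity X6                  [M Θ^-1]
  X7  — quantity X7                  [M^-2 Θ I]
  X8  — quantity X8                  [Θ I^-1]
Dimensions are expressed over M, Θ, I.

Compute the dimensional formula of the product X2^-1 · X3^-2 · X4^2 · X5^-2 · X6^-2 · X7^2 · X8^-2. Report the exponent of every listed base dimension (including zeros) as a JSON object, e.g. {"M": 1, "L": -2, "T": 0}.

{"M": -12, "Θ": 3, "I": 9}

Dimensional matrix (M×Θ×I by X1×X2×X3×X4×X5×X6×X7×X8):
  M: [ 1  2  2  1  1  1 -2  0]
  Θ: [ 0 -1 -1 -1  0 -1  1  1]
  I: [-1 -1 -1  0 -1  0  1 -1]
  [M]: (-1)·2+(-2)·2+(2)·1+(-2)·1+(-2)·1+(2)·-2+(-2)·0 = -12
  [Θ]: (-1)·-1+(-2)·-1+(2)·-1+(-2)·0+(-2)·-1+(2)·1+(-2)·1 = 3
  [I]: (-1)·-1+(-2)·-1+(2)·0+(-2)·-1+(-2)·0+(2)·1+(-2)·-1 = 9
⇒ M^-12 Θ^3 I^9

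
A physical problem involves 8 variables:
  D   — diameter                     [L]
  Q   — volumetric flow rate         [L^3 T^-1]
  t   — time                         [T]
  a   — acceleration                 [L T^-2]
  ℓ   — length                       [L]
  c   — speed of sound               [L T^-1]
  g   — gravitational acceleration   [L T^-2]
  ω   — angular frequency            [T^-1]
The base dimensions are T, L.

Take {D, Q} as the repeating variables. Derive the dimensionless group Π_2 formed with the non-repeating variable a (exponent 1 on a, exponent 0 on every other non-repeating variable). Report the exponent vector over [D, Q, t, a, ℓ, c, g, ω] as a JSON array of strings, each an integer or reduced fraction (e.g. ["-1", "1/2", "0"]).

["5", "-2", "0", "1", "0", "0", "0", "0"]

Exponent matrix [T,L] × [D,Q,t,a,ℓ,c,g,ω]:
  T: [ 0 -1  1 -2  0 -1 -2 -1]
  L: [ 1  3  0  1  1  1  1  0]
Echelon form has 2 nonzero rows (pivots: D,Q)
Pivot set = {D,Q}, free = {t,a,ℓ,c,g,ω}
RREF:
  r0: [   1    0    3   -5    1   -2   -5   -3]
  r1: [   0    1   -1    2    0    1    2    1]
Fix exponent of a at 1, t at 0, ℓ at 0, c at 0, g at 0, ω at 0; solve each RREF row for its pivot's exponent:
  r0: exp(D) + (-5)·1 = 0 ⇒ exp(D) = 5
  r1: exp(Q) + (2)·1 = 0 ⇒ exp(Q) = -2
Π_2 = D^5 · Q^-2 · a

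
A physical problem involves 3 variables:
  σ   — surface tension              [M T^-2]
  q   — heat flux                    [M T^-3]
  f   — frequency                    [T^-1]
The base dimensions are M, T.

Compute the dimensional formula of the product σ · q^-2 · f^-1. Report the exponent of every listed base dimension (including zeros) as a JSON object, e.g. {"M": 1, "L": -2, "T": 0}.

{"M": -1, "T": 5}

Exponent matrix [M,T] × [σ,q,f]:
  M: [ 1  1  0]
  T: [-2 -3 -1]
  [M]: (1)·1+(-2)·1+(-1)·0 = -1
  [T]: (1)·-2+(-2)·-3+(-1)·-1 = 5
⇒ M^-1 T^5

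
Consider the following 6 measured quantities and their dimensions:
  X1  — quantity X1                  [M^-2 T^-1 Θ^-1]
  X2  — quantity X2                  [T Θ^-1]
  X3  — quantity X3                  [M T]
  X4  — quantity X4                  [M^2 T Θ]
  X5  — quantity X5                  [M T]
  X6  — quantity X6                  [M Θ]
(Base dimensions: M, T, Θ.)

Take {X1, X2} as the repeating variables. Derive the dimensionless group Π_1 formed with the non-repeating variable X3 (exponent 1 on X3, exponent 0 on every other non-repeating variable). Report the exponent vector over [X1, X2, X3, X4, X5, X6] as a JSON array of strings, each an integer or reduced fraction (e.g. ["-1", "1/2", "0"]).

Dimensional matrix (M×T×Θ by X1×X2×X3×X4×X5×X6):
  M: [-2  0  1  2  1  1]
  T: [-1  1  1  1  1  0]
  Θ: [-1 -1  0  1  0  1]
Echelon form has 2 nonzero rows (pivots: X1,X2)
Pivot set = {X1,X2}, free = {X3,X4,X5,X6}
RREF:
  r0: [   1    0 -1/2   -1 -1/2 -1/2]
  r1: [   0    1  1/2    0  1/2 -1/2]
  r2: [   0    0    0    0    0    0]
Fix exponent of X3 at 1, X4 at 0, X5 at 0, X6 at 0; solve each RREF row for its pivot's exponent:
  r0: exp(X1) + (-1/2)·1 = 0 ⇒ exp(X1) = 1/2
  r1: exp(X2) + (1/2)·1 = 0 ⇒ exp(X2) = -1/2
Π_1 = X1^(1/2) · X2^(-1/2) · X3

["1/2", "-1/2", "1", "0", "0", "0"]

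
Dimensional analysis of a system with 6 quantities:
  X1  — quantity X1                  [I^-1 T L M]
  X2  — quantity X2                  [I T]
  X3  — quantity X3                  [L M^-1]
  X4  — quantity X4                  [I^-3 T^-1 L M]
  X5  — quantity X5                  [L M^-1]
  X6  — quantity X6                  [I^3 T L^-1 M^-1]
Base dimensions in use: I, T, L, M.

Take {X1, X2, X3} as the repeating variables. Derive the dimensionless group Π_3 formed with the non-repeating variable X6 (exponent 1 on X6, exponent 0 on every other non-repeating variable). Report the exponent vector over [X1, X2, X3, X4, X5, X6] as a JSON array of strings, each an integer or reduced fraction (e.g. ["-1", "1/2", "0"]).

["1", "-2", "0", "0", "0", "1"]

Dimensional matrix (I×T×L×M by X1×X2×X3×X4×X5×X6):
  I: [-1  1  0 -3  0  3]
  T: [ 1  1  0 -1  0  1]
  L: [ 1  0  1  1  1 -1]
  M: [ 1  0 -1  1 -1 -1]
Row reduction gives pivot columns X1,X2,X3; rank = 3
Repeat: X1,X2,X3; free: X4,X5,X6
RREF:
  r0: [   1    0    0    1    0   -1]
  r1: [   0    1    0   -2    0    2]
  r2: [   0    0    1    0    1    0]
  r3: [   0    0    0    0    0    0]
Fix exponent of X6 at 1, X4 at 0, X5 at 0; solve each RREF row for its pivot's exponent:
  r0: exp(X1) + (-1)·1 = 0 ⇒ exp(X1) = 1
  r1: exp(X2) + (2)·1 = 0 ⇒ exp(X2) = -2
  r2: exp(X3) + (0)·1 = 0 ⇒ exp(X3) = 0
Π_3 = X1 · X2^-2 · X6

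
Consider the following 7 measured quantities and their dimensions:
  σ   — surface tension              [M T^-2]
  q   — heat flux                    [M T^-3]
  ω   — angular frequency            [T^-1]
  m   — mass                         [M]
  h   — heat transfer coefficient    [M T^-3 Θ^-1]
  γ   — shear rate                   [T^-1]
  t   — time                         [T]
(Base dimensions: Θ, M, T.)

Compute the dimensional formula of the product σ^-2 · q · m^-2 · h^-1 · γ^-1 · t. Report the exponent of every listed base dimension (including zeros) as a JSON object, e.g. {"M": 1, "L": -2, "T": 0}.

{"Θ": 1, "M": -4, "T": 6}

Dimensional matrix (Θ×M×T by σ×q×ω×m×h×γ×t):
  Θ: [ 0  0  0  0 -1  0  0]
  M: [ 1  1  0  1  1  0  0]
  T: [-2 -3 -1  0 -3 -1  1]
  [Θ]: (-2)·0+(1)·0+(-2)·0+(-1)·-1+(-1)·0+(1)·0 = 1
  [M]: (-2)·1+(1)·1+(-2)·1+(-1)·1+(-1)·0+(1)·0 = -4
  [T]: (-2)·-2+(1)·-3+(-2)·0+(-1)·-3+(-1)·-1+(1)·1 = 6
⇒ Θ M^-4 T^6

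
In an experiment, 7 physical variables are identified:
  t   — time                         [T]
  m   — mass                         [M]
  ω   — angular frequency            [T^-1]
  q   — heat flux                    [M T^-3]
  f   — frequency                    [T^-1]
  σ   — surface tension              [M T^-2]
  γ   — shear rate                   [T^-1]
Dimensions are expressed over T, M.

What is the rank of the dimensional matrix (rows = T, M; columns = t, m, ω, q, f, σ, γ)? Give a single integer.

2

Exponent matrix [T,M] × [t,m,ω,q,f,σ,γ]:
  T: [ 1  0 -1 -3 -1 -2 -1]
  M: [ 0  1  0  1  0  1  0]
Row reduction gives pivot columns t,m; rank = 2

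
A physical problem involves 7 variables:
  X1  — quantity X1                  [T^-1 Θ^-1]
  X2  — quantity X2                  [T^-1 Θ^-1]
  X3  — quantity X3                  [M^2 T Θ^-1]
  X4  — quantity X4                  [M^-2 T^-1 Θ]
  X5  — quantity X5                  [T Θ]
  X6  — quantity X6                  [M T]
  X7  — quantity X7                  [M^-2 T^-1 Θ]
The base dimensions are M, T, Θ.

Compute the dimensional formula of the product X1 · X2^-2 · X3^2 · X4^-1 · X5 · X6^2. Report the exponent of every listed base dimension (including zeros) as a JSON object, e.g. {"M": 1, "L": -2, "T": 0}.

{"M": 8, "T": 7, "Θ": -1}

Write exponents as rows M,T,Θ / cols X1,X2,X3,X4,X5,X6,X7:
  M: [ 0  0  2 -2  0  1 -2]
  T: [-1 -1  1 -1  1  1 -1]
  Θ: [-1 -1 -1  1  1  0  1]
  [M]: (1)·0+(-2)·0+(2)·2+(-1)·-2+(1)·0+(2)·1 = 8
  [T]: (1)·-1+(-2)·-1+(2)·1+(-1)·-1+(1)·1+(2)·1 = 7
  [Θ]: (1)·-1+(-2)·-1+(2)·-1+(-1)·1+(1)·1+(2)·0 = -1
⇒ M^8 T^7 Θ^-1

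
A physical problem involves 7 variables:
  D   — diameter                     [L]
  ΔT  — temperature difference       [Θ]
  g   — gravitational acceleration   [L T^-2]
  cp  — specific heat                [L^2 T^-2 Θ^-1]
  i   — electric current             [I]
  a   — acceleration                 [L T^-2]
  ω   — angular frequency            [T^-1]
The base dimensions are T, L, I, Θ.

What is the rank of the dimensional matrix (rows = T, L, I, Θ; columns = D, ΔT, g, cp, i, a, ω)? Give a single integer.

Exponent matrix [T,L,I,Θ] × [D,ΔT,g,cp,i,a,ω]:
  T: [ 0  0 -2 -2  0 -2 -1]
  L: [ 1  0  1  2  0  1  0]
  I: [ 0  0  0  0  1  0  0]
  Θ: [ 0  1  0 -1  0  0  0]
Row reduction gives pivot columns D,ΔT,g,i; rank = 4

4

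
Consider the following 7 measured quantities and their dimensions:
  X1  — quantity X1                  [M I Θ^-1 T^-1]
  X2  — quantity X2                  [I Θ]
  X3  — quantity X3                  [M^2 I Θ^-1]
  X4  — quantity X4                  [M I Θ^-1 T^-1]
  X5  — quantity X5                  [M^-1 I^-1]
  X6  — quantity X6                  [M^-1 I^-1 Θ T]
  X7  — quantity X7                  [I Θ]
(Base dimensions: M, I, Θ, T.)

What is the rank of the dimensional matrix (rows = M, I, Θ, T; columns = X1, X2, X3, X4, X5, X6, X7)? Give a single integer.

3

Write exponents as rows M,I,Θ,T / cols X1,X2,X3,X4,X5,X6,X7:
  M: [ 1  0  2  1 -1 -1  0]
  I: [ 1  1  1  1 -1 -1  1]
  Θ: [-1  1 -1 -1  0  1  1]
  T: [-1  0  0 -1  0  1  0]
Row reduction gives pivot columns X1,X2,X3; rank = 3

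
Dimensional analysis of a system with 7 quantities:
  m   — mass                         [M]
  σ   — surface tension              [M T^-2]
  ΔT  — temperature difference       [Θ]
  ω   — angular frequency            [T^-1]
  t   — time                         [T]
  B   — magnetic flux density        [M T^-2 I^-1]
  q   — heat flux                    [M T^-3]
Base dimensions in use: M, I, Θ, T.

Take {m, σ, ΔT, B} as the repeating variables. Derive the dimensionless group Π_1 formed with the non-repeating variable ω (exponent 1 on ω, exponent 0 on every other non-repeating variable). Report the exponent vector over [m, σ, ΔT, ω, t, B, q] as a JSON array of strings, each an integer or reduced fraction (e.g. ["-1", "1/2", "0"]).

Dimensional matrix (M×I×Θ×T by m×σ×ΔT×ω×t×B×q):
  M: [ 1  1  0  0  0  1  1]
  I: [ 0  0  0  0  0 -1  0]
  Θ: [ 0  0  1  0  0  0  0]
  T: [ 0 -2  0 -1  1 -2 -3]
RREF → pivots at {m,σ,ΔT,B} ⇒ r = 4
Repeat: m,σ,ΔT,B; free: ω,t,q
RREF:
  r0: [   1    0    0 -1/2  1/2    0 -1/2]
  r1: [   0    1    0  1/2 -1/2    0  3/2]
  r2: [   0    0    1    0    0    0    0]
  r3: [   0    0    0    0    0    1    0]
Fix exponent of ω at 1, t at 0, q at 0; solve each RREF row for its pivot's exponent:
  r0: exp(m) + (-1/2)·1 = 0 ⇒ exp(m) = 1/2
  r1: exp(σ) + (1/2)·1 = 0 ⇒ exp(σ) = -1/2
  r2: exp(ΔT) + (0)·1 = 0 ⇒ exp(ΔT) = 0
  r3: exp(B) + (0)·1 = 0 ⇒ exp(B) = 0
Π_1 = m^(1/2) · σ^(-1/2) · ω

["1/2", "-1/2", "0", "1", "0", "0", "0"]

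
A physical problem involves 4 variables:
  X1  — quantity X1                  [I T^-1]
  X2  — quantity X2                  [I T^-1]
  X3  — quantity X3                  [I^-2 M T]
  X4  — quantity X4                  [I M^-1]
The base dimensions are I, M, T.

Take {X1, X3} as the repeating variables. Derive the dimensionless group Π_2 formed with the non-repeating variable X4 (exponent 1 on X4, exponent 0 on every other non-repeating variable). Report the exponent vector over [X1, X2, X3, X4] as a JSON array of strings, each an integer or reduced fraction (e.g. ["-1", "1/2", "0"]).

["1", "0", "1", "1"]

Dimensional matrix (I×M×T by X1×X2×X3×X4):
  I: [ 1  1 -2  1]
  M: [ 0  0  1 -1]
  T: [-1 -1  1  0]
Echelon form has 2 nonzero rows (pivots: X1,X3)
Repeat: X1,X3; free: X2,X4
RREF:
  r0: [   1    1    0   -1]
  r1: [   0    0    1   -1]
  r2: [   0    0    0    0]
Fix exponent of X4 at 1, X2 at 0; solve each RREF row for its pivot's exponent:
  r0: exp(X1) + (-1)·1 = 0 ⇒ exp(X1) = 1
  r1: exp(X3) + (-1)·1 = 0 ⇒ exp(X3) = 1
Π_2 = X1 · X3 · X4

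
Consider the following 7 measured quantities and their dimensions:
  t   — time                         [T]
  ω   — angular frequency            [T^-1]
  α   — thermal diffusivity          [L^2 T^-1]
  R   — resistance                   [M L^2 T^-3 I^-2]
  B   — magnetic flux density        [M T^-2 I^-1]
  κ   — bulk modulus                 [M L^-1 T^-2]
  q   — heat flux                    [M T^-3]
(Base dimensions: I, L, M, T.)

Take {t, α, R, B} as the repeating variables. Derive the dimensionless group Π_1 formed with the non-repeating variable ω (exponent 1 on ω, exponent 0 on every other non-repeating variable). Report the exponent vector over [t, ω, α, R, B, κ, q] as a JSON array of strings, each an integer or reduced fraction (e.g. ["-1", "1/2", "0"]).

Write exponents as rows I,L,M,T / cols t,ω,α,R,B,κ,q:
  I: [ 0  0  0 -2 -1  0  0]
  L: [ 0  0  2  2  0 -1  0]
  M: [ 0  0  0  1  1  1  1]
  T: [ 1 -1 -1 -3 -2 -2 -3]
Row reduction gives pivot columns t,α,R,B; rank = 4
Pivot set = {t,α,R,B}, free = {ω,κ,q}
RREF:
  r0: [   1   -1    0    0    0 -1/2   -1]
  r1: [   0    0    1    0    0  1/2    1]
  r2: [   0    0    0    1    0   -1   -1]
  r3: [   0    0    0    0    1    2    2]
Fix exponent of ω at 1, κ at 0, q at 0; solve each RREF row for its pivot's exponent:
  r0: exp(t) + (-1)·1 = 0 ⇒ exp(t) = 1
  r1: exp(α) + (0)·1 = 0 ⇒ exp(α) = 0
  r2: exp(R) + (0)·1 = 0 ⇒ exp(R) = 0
  r3: exp(B) + (0)·1 = 0 ⇒ exp(B) = 0
Π_1 = t · ω

["1", "1", "0", "0", "0", "0", "0"]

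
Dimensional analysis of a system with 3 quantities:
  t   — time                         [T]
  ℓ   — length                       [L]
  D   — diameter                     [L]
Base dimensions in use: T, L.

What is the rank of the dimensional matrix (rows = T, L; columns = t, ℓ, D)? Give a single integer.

Write exponents as rows T,L / cols t,ℓ,D:
  T: [ 1  0  0]
  L: [ 0  1  1]
Echelon form has 2 nonzero rows (pivots: t,ℓ)

2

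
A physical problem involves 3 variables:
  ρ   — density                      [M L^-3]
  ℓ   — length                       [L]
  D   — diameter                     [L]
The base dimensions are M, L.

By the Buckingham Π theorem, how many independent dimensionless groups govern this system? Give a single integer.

Exponent matrix [M,L] × [ρ,ℓ,D]:
  M: [ 1  0  0]
  L: [-3  1  1]
Echelon form has 2 nonzero rows (pivots: ρ,ℓ)
Π count = n − r = 3 − 2 = 1

1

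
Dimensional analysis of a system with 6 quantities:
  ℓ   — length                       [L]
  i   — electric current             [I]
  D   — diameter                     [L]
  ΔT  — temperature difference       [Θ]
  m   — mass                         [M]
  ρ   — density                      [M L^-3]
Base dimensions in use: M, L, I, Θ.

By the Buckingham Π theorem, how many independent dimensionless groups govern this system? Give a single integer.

2

Write exponents as rows M,L,I,Θ / cols ℓ,i,D,ΔT,m,ρ:
  M: [ 0  0  0  0  1  1]
  L: [ 1  0  1  0  0 -3]
  I: [ 0  1  0  0  0  0]
  Θ: [ 0  0  0  1  0  0]
RREF → pivots at {ℓ,i,ΔT,m} ⇒ r = 4
Π count = n − r = 6 − 4 = 2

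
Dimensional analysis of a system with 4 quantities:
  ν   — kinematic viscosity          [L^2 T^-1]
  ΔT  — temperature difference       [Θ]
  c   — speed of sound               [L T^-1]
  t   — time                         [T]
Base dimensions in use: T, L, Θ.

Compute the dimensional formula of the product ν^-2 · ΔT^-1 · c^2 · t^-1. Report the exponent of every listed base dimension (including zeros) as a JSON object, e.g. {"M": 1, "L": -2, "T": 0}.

Dimensional matrix (T×L×Θ by ν×ΔT×c×t):
  T: [-1  0 -1  1]
  L: [ 2  0  1  0]
  Θ: [ 0  1  0  0]
  [T]: (-2)·-1+(-1)·0+(2)·-1+(-1)·1 = -1
  [L]: (-2)·2+(-1)·0+(2)·1+(-1)·0 = -2
  [Θ]: (-2)·0+(-1)·1+(2)·0+(-1)·0 = -1
⇒ T^-1 L^-2 Θ^-1

{"T": -1, "L": -2, "Θ": -1}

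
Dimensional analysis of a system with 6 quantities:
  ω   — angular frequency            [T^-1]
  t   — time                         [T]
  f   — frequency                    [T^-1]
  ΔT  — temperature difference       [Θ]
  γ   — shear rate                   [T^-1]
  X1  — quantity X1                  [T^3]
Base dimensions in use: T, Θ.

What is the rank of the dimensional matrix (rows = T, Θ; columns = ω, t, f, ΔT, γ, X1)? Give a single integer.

Dimensional matrix (T×Θ by ω×t×f×ΔT×γ×X1):
  T: [-1  1 -1  0 -1  3]
  Θ: [ 0  0  0  1  0  0]
Echelon form has 2 nonzero rows (pivots: ω,ΔT)

2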